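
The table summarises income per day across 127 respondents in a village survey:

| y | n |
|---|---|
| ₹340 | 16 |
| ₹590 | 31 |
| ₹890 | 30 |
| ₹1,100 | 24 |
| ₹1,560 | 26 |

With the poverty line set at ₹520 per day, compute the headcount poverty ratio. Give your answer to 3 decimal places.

0.126

16 of the 127 respondents have income below ₹520.
H = 16/127 = 0.126.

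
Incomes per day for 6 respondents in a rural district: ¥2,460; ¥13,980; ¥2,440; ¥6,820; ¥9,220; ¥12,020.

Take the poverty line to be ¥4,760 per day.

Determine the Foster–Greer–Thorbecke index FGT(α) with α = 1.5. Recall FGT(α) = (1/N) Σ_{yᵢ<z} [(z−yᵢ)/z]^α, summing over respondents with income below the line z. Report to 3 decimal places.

0.113

Incomes under z: ¥2,440, ¥2,460 (q = 2 of N = 6).
Normalized shortfalls: (4760−2440)/4760 = 0.4874; (4760−2460)/4760 = 0.4832.
Raised to α = 1.5: 0.34027; 0.33588.
Sum = 0.676146; FGT(1.5) = 0.676146 / 6 = 0.113.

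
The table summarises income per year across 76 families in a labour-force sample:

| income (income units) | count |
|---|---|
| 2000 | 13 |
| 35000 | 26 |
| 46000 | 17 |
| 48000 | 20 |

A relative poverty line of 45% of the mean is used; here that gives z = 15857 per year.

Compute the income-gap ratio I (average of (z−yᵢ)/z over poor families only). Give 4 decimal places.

Incomes under z: 13×2000 (q = 13 of N = 76).
Relative gaps: 0.8739 (×13); sum = 11.360346.
The income-gap ratio divides by q (the poor only): 11.360346 / 13 = 0.8739.

0.8739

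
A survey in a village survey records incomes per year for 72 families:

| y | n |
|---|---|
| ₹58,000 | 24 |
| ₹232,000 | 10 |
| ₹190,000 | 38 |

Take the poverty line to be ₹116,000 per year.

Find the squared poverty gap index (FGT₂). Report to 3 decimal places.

0.083

Below z: 24×₹58,000 (q = 24 of N = 72).
Gap ratios (z−y)/z: (116000−58000)/116000 = 0.5000 (×24).
Squared: 0.2500 (×24).
Sum = 6.000000; P₂ = 6.000000 / 72 = 0.083.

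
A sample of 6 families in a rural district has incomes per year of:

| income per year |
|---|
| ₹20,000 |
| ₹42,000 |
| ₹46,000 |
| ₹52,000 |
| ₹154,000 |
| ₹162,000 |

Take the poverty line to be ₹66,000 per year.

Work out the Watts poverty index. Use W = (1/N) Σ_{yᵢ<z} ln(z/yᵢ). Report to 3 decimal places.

0.374

Below z: ₹20,000, ₹42,000, ₹46,000, ₹52,000 (q = 4 of N = 6).
Log gaps: ln(66000/20000) = 1.1939; ln(66000/42000) = 0.4520; ln(66000/46000) = 0.3610; ln(66000/52000) = 0.2384.
W = 2.245332 / 6 = 0.374.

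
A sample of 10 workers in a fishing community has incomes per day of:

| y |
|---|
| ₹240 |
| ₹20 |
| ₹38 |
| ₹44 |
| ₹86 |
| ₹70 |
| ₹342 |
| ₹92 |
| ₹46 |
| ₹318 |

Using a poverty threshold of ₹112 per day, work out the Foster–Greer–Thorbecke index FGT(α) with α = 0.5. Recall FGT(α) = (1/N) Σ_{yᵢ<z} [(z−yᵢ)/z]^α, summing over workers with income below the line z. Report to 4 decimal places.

0.4783

Poor units: ₹20, ₹38, ₹44, ₹46, ₹70, ₹86, ₹92 (q = 7 of N = 10).
Shortfall ratios: (112−20)/112 = 0.8214; (112−38)/112 = 0.6607; (112−44)/112 = 0.6071; (112−46)/112 = 0.5893; (112−70)/112 = 0.3750; (112−86)/112 = 0.2321; (112−92)/112 = 0.1786.
Raised to α = 0.5: 0.90633; 0.81284; 0.77919; 0.76765; 0.61237; 0.48181; 0.42258.
Sum = 4.782775; FGT(0.5) = 4.782775 / 10 = 0.4783.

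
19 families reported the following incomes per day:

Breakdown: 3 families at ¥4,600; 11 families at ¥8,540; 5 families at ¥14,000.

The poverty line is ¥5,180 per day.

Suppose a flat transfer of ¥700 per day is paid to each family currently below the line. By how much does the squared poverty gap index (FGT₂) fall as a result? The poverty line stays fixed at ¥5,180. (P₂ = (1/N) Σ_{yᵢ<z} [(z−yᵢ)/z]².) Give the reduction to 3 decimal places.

0.002

Before: below the line — 3×¥4,600; squared poverty gap index (FGT₂) = 0.00198.
After the ¥700 transfer: below the line — none; squared poverty gap index (FGT₂) = 0.00000.
Reduction = 0.00198 − 0.00000 = 0.002.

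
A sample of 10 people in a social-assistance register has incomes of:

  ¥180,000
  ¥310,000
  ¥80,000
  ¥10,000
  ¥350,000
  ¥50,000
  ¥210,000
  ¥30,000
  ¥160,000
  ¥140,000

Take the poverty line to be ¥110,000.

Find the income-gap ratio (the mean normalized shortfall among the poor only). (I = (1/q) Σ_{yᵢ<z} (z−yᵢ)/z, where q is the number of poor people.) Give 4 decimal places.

0.6136

Below z: ¥10,000, ¥30,000, ¥50,000, ¥80,000 (q = 4 of N = 10).
Relative gaps: 0.9091, 0.7273, 0.5455, 0.2727; sum = 2.454545.
I averages over the q = 4 poor units only: 2.454545 / 4 = 0.6136.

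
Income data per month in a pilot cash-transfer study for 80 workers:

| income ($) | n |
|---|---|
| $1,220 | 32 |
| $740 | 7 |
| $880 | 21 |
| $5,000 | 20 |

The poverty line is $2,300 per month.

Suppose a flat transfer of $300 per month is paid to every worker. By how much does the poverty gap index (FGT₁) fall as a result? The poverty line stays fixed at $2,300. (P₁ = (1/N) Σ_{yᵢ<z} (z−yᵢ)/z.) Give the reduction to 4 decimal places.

0.0978

Before: below the line — 7×$740, 21×$880, 32×$1,220; poverty gap index (FGT₁) = 0.409239.
After the $300 transfer: below the line — 7×$1,040, 21×$1,180, 32×$1,520; poverty gap index (FGT₁) = 0.311413.
Reduction = 0.409239 − 0.311413 = 0.0978.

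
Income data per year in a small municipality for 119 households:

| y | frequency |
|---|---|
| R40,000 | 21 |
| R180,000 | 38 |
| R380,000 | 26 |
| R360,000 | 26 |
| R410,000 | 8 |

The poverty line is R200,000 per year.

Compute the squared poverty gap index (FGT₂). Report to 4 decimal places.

Incomes under z: 21×R40,000, 38×R180,000 (q = 59 of N = 119).
Relative gaps: (200000−40000)/200000 = 0.8000 (×21); (200000−180000)/200000 = 0.1000 (×38).
Squared: 0.6400 (×21); 0.0100 (×38).
Sum = 13.820000; P₂ = 13.820000 / 119 = 0.1161.

0.1161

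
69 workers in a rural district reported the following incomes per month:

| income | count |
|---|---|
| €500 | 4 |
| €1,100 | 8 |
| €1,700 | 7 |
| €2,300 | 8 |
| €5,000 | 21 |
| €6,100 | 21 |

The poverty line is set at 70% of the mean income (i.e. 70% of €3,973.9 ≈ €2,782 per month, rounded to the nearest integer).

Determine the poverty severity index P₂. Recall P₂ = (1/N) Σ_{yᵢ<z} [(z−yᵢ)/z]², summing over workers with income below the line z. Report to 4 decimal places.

0.1002

Incomes under z: 4×€500, 8×€1,100, 7×€1,700, 8×€2,300 (q = 27 of N = 69).
Shortfall ratios: (2782−500)/2782 = 0.8203 (×4); (2782−1100)/2782 = 0.6046 (×8); (2782−1700)/2782 = 0.3889 (×7); (2782−2300)/2782 = 0.1733 (×8).
Squared: 0.6728 (×4); 0.3655 (×8); 0.1513 (×7); 0.0300 (×8).
Sum = 6.914734; P₂ = 6.914734 / 69 = 0.1002.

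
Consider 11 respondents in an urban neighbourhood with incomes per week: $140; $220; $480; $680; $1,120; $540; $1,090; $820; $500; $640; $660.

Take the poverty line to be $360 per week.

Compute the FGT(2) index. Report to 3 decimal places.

0.048

Poor units: $140, $220 (q = 2 of N = 11).
Relative gaps: (360−140)/360 = 0.6111; (360−220)/360 = 0.3889.
Squared: 0.3735; 0.1512.
Sum = 0.524691; P₂ = 0.524691 / 11 = 0.048.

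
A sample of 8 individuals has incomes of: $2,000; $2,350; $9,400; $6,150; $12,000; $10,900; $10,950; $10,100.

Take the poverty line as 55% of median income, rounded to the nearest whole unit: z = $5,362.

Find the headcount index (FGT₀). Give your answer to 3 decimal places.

2 of the 8 individuals have income below $5,362.
H = 2/8 = 0.250.

0.250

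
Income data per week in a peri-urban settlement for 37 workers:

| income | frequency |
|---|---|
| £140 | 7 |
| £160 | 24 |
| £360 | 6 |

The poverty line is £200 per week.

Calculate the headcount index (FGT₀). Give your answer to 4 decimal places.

0.8378

31 of the 37 workers have income below £200.
H = 31/37 = 0.8378.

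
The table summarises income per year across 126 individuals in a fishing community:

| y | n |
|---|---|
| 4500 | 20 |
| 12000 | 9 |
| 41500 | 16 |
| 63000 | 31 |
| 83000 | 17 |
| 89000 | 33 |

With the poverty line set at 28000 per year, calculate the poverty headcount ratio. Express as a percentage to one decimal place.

23.0%

29 of the 126 individuals have income below 28000.
H = 29/126 = 23.0%.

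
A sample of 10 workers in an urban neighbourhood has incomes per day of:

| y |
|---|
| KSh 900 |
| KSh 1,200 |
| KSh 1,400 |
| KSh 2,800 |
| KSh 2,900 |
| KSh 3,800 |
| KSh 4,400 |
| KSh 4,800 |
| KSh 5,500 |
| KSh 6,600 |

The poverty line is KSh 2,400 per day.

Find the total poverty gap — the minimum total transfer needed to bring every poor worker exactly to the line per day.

KSh 3,700

Below the line: KSh 900, KSh 1,200, KSh 1,400 (q = 3 of N = 10).
Individual gaps: 2400−900 = 1500; 2400−1200 = 1200; 2400−1400 = 1000.
Aggregate gap = KSh 3,700.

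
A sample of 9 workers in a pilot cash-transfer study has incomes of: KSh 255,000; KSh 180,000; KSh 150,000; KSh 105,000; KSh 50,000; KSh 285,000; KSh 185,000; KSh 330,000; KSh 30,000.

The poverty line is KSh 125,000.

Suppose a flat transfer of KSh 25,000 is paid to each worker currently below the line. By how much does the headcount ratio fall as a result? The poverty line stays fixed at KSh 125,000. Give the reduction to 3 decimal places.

0.111

Before: below the line — KSh 30,000, KSh 50,000, KSh 105,000; headcount ratio = 0.33333.
After the KSh 25,000 transfer: below the line — KSh 55,000, KSh 75,000; headcount ratio = 0.22222.
Reduction = 0.33333 − 0.22222 = 0.111.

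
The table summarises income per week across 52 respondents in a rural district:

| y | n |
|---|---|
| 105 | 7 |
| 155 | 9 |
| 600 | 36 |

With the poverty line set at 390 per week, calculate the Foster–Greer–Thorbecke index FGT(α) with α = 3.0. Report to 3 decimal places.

Below z: 7×105, 9×155 (q = 16 of N = 52).
Shortfall ratios: (390−105)/390 = 0.7308 (×7); (390−155)/390 = 0.6026 (×9).
Raised to α = 3.0: 0.39025 (×7); 0.21878 (×9).
Sum = 4.700766; FGT(3.0) = 4.700766 / 52 = 0.090.

0.090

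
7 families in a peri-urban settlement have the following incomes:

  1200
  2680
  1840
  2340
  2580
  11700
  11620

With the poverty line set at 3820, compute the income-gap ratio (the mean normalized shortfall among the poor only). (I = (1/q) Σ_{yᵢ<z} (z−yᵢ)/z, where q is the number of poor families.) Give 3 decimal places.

0.443

Below z: 1200, 1840, 2340, 2580, 2680 (q = 5 of N = 7).
Shortfall ratios (z−y)/z: 0.6859, 0.5183, 0.3874, 0.3246, 0.2984; sum = 2.214660.
I averages over the q = 5 poor units only: 2.214660 / 5 = 0.443.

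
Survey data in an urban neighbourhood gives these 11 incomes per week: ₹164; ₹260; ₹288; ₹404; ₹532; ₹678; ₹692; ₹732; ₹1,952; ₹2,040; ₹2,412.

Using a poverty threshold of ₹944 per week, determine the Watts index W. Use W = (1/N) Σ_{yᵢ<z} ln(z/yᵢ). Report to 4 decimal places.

0.5950

Below the line: ₹164, ₹260, ₹288, ₹404, ₹532, ₹678, ₹692, ₹732 (q = 8 of N = 11).
Log gaps: ln(944/164) = 1.7503; ln(944/260) = 1.2894; ln(944/288) = 1.1872; ln(944/404) = 0.8487; ln(944/532) = 0.5735; ln(944/678) = 0.3310; ln(944/692) = 0.3105; ln(944/732) = 0.2543.
W = 6.544929 / 11 = 0.5950.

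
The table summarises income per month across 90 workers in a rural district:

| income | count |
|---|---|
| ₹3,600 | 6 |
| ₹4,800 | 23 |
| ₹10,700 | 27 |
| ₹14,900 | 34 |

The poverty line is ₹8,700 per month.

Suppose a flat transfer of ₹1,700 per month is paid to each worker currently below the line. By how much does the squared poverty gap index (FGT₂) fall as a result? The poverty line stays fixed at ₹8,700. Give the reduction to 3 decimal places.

0.048

Before: below the line — 6×₹3,600, 23×₹4,800; squared poverty gap index (FGT₂) = 0.07426.
After the ₹1,700 transfer: below the line — 6×₹5,300, 23×₹6,500; squared poverty gap index (FGT₂) = 0.02652.
Reduction = 0.07426 − 0.02652 = 0.048.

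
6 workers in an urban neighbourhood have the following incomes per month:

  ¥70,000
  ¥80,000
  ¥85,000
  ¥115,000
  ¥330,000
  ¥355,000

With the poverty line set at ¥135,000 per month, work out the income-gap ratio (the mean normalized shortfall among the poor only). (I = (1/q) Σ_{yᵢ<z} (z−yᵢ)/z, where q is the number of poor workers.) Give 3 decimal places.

0.352

Incomes under z: ¥70,000, ¥80,000, ¥85,000, ¥115,000 (q = 4 of N = 6).
Shortfall ratios (z−y)/z: 0.4815, 0.4074, 0.3704, 0.1481; sum = 1.407407.
I averages over the q = 4 poor units only: 1.407407 / 4 = 0.352.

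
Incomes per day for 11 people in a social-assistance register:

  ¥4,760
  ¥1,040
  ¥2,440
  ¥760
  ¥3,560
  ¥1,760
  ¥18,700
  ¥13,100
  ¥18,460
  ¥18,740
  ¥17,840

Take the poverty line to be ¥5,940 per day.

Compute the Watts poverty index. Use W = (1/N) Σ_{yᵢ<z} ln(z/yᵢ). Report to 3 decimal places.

0.603

Below the line: ¥760, ¥1,040, ¥1,760, ¥2,440, ¥3,560, ¥4,760 (q = 6 of N = 11).
Log gaps: ln(5940/760) = 2.0561; ln(5940/1040) = 1.7425; ln(5940/1760) = 1.2164; ln(5940/2440) = 0.8897; ln(5940/3560) = 0.5119; ln(5940/4760) = 0.2215.
W = 6.638151 / 11 = 0.603.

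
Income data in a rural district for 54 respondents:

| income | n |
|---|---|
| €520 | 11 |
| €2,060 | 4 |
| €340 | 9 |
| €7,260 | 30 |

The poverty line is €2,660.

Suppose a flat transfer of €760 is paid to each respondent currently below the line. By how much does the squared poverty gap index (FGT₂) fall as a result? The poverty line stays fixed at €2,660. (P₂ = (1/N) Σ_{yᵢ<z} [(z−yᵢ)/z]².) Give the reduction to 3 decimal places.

Before: below the line — 9×€340, 11×€520, 4×€2,060; squared poverty gap index (FGT₂) = 0.26240.
After the €760 transfer: below the line — 9×€1,100, 11×€1,280; squared poverty gap index (FGT₂) = 0.11215.
Reduction = 0.26240 − 0.11215 = 0.150.

0.150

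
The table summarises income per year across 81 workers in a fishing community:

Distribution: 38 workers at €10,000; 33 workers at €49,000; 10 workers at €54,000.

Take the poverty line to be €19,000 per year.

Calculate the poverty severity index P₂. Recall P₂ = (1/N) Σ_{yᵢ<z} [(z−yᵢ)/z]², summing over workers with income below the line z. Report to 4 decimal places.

0.1053

Incomes under z: 38×€10,000 (q = 38 of N = 81).
Relative gaps: (19000−10000)/19000 = 0.4737 (×38).
Squared: 0.2244 (×38).
Sum = 8.526316; P₂ = 8.526316 / 81 = 0.1053.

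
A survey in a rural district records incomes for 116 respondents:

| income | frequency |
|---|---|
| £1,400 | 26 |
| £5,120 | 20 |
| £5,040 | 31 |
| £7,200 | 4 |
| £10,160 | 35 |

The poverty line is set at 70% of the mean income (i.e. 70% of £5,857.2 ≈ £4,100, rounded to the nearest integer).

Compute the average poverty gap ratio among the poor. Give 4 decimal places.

0.6585

Below the line: 26×£1,400 (q = 26 of N = 116).
Relative gaps: 0.6585 (×26); sum = 17.121951.
The income-gap ratio divides by q (the poor only): 17.121951 / 26 = 0.6585.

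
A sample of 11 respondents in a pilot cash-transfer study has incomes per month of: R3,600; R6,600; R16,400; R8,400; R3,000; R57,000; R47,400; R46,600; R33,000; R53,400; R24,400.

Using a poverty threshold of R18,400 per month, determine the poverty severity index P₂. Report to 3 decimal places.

0.188

Poor units: R3,000, R3,600, R6,600, R8,400, R16,400 (q = 5 of N = 11).
Relative gaps: (18400−3000)/18400 = 0.8370; (18400−3600)/18400 = 0.8043; (18400−6600)/18400 = 0.6413; (18400−8400)/18400 = 0.5435; (18400−16400)/18400 = 0.1087.
Squared: 0.7005; 0.6470; 0.4113; 0.2954; 0.0118.
Sum = 2.065926; P₂ = 2.065926 / 11 = 0.188.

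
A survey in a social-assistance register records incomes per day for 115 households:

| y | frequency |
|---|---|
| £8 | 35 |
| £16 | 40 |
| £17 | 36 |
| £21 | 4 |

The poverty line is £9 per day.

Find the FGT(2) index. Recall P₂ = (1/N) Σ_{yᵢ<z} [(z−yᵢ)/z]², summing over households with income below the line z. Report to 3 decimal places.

0.004

Below z: 35×£8 (q = 35 of N = 115).
Shortfall ratios: (9−8)/9 = 0.1111 (×35).
Squared: 0.0123 (×35).
Sum = 0.432099; P₂ = 0.432099 / 115 = 0.004.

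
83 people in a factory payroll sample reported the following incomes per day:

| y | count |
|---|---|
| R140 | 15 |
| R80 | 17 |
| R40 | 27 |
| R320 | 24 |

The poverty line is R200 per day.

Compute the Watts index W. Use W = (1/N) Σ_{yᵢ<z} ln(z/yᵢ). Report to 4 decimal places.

Below z: 27×R40, 17×R80, 15×R140 (q = 59 of N = 83).
ln(z/y) terms: ln(200/40) = 1.6094 (×27); ln(200/80) = 0.9163 (×17); ln(200/140) = 0.3567 (×15).
W = 64.381890 / 83 = 0.7757.

0.7757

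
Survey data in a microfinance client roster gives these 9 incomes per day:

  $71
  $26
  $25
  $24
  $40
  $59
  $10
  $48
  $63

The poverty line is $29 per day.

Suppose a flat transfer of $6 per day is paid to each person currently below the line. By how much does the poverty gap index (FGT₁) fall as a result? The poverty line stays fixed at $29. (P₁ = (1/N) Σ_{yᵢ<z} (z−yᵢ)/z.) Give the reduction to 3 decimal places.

Before: below the line — $10, $24, $25, $26; poverty gap index (FGT₁) = 0.11877.
After the $6 transfer: below the line — $16; poverty gap index (FGT₁) = 0.04981.
Reduction = 0.11877 − 0.04981 = 0.069.

0.069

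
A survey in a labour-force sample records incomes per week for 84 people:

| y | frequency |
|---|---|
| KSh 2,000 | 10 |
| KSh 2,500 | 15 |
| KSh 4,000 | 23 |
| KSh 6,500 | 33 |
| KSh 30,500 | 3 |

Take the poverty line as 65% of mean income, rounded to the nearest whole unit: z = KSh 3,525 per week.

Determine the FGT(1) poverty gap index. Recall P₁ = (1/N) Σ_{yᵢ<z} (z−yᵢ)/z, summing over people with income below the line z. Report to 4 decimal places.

Incomes under z: 10×KSh 2,000, 15×KSh 2,500 (q = 25 of N = 84).
Shortfall ratios: (3525−2000)/3525 = 0.4326 (×10); (3525−2500)/3525 = 0.2908 (×15).
Σ = 8.687943. Dividing by the full population N = 84 gives P₁ = 0.1034.

0.1034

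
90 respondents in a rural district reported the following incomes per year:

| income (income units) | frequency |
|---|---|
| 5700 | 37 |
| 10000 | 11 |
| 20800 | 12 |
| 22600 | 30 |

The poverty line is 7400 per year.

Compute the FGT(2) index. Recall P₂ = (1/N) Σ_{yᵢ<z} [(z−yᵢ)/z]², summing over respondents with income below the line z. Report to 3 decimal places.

Poor units: 37×5700 (q = 37 of N = 90).
Normalized shortfalls: (7400−5700)/7400 = 0.2297 (×37).
Squared: 0.0528 (×37).
Sum = 1.952703; P₂ = 1.952703 / 90 = 0.022.

0.022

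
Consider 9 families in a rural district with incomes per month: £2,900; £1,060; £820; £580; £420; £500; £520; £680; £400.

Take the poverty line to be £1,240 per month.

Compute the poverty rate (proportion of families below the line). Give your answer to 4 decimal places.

8 of the 9 families have income below £1,240.
H = 8/9 = 0.8889.

0.8889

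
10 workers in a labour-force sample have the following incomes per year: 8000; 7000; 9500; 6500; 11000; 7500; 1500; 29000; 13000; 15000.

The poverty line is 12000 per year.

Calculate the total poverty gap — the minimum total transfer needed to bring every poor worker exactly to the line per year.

33000

Poor units: 1500, 6500, 7000, 7500, 8000, 9500, 11000 (q = 7 of N = 10).
Individual gaps: 12000−1500 = 10500; 12000−6500 = 5500; 12000−7000 = 5000; 12000−7500 = 4500; 12000−8000 = 4000; 12000−9500 = 2500; 12000−11000 = 1000.
Aggregate gap = 33000.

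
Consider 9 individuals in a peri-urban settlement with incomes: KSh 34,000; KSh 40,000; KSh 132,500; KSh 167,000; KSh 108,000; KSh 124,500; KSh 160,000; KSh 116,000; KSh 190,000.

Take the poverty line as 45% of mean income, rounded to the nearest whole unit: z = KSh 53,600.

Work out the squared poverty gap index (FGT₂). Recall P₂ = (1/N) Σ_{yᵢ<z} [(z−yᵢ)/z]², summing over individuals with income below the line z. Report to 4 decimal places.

Poor units: KSh 34,000, KSh 40,000 (q = 2 of N = 9).
Relative gaps: (53600−34000)/53600 = 0.3657; (53600−40000)/53600 = 0.2537.
Squared: 0.1337; 0.0644.
Sum = 0.198095; P₂ = 0.198095 / 9 = 0.0220.

0.0220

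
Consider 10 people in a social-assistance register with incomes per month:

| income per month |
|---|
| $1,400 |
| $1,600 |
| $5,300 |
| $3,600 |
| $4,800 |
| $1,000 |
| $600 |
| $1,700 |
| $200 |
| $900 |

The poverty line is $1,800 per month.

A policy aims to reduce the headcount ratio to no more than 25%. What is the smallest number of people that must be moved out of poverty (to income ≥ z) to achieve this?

5

7 of the 10 people are poor, so H = 7/10 = 0.700.
A headcount ratio of at most 25% allows at most ⌊0.25 × 10⌋ = 2 poor people.
So at least 7 − 2 = 5 must be lifted.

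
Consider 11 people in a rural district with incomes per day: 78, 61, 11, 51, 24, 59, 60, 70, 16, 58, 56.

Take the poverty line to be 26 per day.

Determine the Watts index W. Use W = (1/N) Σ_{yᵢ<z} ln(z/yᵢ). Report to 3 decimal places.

Below the line: 11, 16, 24 (q = 3 of N = 11).
ln(z/y) terms: ln(26/11) = 0.8602; ln(26/16) = 0.4855; ln(26/24) = 0.0800.
W = 1.425752 / 11 = 0.130.

0.130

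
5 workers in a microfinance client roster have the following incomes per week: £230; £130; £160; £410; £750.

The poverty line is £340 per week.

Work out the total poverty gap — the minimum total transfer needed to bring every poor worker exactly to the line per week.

Incomes under z: £130, £160, £230 (q = 3 of N = 5).
Individual gaps: 340−130 = 210; 340−160 = 180; 340−230 = 110.
Aggregate gap = £500.

£500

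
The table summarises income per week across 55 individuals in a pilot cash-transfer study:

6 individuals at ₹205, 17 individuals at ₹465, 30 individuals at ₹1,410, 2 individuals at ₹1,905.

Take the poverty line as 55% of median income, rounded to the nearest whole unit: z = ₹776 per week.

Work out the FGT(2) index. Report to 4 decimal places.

Below z: 6×₹205, 17×₹465 (q = 23 of N = 55).
Normalized shortfalls: (776−205)/776 = 0.7358 (×6); (776−465)/776 = 0.4008 (×17).
Squared: 0.5414 (×6); 0.1606 (×17).
Sum = 5.979154; P₂ = 5.979154 / 55 = 0.1087.

0.1087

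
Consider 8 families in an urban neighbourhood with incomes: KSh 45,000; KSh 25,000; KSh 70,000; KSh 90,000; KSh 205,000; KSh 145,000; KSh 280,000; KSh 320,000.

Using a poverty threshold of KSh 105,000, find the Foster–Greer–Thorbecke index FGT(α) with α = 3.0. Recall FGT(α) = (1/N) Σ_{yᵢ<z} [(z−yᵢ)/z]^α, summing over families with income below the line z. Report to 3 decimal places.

0.084

Poor units: KSh 25,000, KSh 45,000, KSh 70,000, KSh 90,000 (q = 4 of N = 8).
Gap ratios (z−y)/z: (105000−25000)/105000 = 0.7619; (105000−45000)/105000 = 0.5714; (105000−70000)/105000 = 0.3333; (105000−90000)/105000 = 0.1429.
Raised to α = 3.0: 0.44228; 0.18659; 0.03704; 0.00292.
Sum = 0.668826; FGT(3.0) = 0.668826 / 8 = 0.084.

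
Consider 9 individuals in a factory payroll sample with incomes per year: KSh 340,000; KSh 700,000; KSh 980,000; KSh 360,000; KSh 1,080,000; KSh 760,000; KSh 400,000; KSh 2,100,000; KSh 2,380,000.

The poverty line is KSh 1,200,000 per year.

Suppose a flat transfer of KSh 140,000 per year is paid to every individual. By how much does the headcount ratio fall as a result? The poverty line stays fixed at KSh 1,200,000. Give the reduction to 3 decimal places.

0.111

Before: below the line — KSh 340,000, KSh 360,000, KSh 400,000, KSh 700,000, KSh 760,000, KSh 980,000, KSh 1,080,000; headcount ratio = 0.77778.
After the KSh 140,000 transfer: below the line — KSh 480,000, KSh 500,000, KSh 540,000, KSh 840,000, KSh 900,000, KSh 1,120,000; headcount ratio = 0.66667.
Reduction = 0.77778 − 0.66667 = 0.111.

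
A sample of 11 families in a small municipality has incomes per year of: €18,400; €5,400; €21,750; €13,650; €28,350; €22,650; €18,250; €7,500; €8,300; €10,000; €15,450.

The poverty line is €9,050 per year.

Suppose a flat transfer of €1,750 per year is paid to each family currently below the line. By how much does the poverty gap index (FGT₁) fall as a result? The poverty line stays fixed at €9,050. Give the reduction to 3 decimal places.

Before: below the line — €5,400, €7,500, €8,300; poverty gap index (FGT₁) = 0.05977.
After the €1,750 transfer: below the line — €7,150; poverty gap index (FGT₁) = 0.01909.
Reduction = 0.05977 − 0.01909 = 0.041.

0.041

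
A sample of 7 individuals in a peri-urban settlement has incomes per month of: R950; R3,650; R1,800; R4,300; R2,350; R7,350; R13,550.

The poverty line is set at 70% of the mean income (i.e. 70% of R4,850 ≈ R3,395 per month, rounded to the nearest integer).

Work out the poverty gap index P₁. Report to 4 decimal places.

0.2140

Incomes under z: R950, R1,800, R2,350 (q = 3 of N = 7).
Relative gaps: (3395−950)/3395 = 0.7202; (3395−1800)/3395 = 0.4698; (3395−2350)/3395 = 0.3078.
Σ = 1.497791. Dividing by the full population N = 7 gives P₁ = 0.2140.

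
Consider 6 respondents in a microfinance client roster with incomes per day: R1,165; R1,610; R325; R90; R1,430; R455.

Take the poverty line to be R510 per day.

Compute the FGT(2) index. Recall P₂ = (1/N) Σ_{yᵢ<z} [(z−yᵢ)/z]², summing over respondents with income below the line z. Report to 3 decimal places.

Below the line: R90, R325, R455 (q = 3 of N = 6).
Gap ratios (z−y)/z: (510−90)/510 = 0.8235; (510−325)/510 = 0.3627; (510−455)/510 = 0.1078.
Squared: 0.6782; 0.1316; 0.0116.
Sum = 0.821415; P₂ = 0.821415 / 6 = 0.137.

0.137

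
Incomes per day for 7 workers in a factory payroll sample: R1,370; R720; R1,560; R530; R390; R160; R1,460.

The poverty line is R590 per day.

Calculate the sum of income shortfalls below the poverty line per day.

Poor units: R160, R390, R530 (q = 3 of N = 7).
Individual gaps: 590−160 = 430; 590−390 = 200; 590−530 = 60.
Aggregate gap = R690.

R690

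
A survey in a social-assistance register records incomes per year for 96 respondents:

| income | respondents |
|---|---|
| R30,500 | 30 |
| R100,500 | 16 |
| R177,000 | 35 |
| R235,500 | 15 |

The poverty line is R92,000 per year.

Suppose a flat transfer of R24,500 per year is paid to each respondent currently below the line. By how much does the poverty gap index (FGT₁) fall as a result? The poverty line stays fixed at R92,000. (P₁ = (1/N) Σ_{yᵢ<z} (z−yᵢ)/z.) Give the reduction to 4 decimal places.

0.0832

Before: below the line — 30×R30,500; poverty gap index (FGT₁) = 0.208899.
After the R24,500 transfer: below the line — 30×R55,000; poverty gap index (FGT₁) = 0.125679.
Reduction = 0.208899 − 0.125679 = 0.0832.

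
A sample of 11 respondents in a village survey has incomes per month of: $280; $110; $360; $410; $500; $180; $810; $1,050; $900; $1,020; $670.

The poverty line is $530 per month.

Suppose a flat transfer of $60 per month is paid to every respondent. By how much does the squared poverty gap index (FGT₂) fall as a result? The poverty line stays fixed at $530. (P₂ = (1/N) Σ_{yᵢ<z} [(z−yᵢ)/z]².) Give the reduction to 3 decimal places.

0.045

Before: below the line — $110, $180, $280, $360, $410, $500; squared poverty gap index (FGT₂) = 0.13127.
After the $60 transfer: below the line — $170, $240, $340, $420, $470; squared poverty gap index (FGT₂) = 0.08593.
Reduction = 0.13127 − 0.08593 = 0.045.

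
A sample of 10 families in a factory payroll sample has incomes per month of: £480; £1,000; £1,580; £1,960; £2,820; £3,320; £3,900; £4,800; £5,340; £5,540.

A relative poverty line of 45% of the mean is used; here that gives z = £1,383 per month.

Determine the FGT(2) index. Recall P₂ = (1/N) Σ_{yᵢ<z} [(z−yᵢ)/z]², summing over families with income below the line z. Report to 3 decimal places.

0.050

Poor units: £480, £1,000 (q = 2 of N = 10).
Shortfall ratios: (1383−480)/1383 = 0.6529; (1383−1000)/1383 = 0.2769.
Squared: 0.4263; 0.0767.
Sum = 0.503008; P₂ = 0.503008 / 10 = 0.050.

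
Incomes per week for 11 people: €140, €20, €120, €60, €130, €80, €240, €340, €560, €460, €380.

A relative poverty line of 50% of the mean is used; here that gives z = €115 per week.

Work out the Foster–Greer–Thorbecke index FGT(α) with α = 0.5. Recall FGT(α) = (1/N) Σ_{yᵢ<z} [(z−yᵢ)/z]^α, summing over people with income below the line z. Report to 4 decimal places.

Below z: €20, €60, €80 (q = 3 of N = 11).
Shortfall ratios: (115−20)/115 = 0.8261; (115−60)/115 = 0.4783; (115−80)/115 = 0.3043.
Raised to α = 0.5: 0.90889; 0.69156; 0.55168.
Sum = 2.152135; FGT(0.5) = 2.152135 / 11 = 0.1956.

0.1956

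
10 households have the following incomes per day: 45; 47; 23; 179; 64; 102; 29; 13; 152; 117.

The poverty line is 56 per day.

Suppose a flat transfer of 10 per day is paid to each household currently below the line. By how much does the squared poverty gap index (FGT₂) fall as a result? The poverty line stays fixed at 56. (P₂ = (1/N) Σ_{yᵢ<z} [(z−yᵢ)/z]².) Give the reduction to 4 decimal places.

0.0625

Before: below the line — 13, 23, 29, 45, 47; squared poverty gap index (FGT₂) = 0.123374.
After the 10 transfer: below the line — 23, 33, 39, 55; squared poverty gap index (FGT₂) = 0.060842.
Reduction = 0.123374 − 0.060842 = 0.0625.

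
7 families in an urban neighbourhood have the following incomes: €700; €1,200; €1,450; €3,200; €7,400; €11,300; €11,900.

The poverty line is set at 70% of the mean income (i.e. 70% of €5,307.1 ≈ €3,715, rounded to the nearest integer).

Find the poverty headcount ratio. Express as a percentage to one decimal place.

4 of the 7 families have income below €3,715.
H = 4/7 = 57.1%.

57.1%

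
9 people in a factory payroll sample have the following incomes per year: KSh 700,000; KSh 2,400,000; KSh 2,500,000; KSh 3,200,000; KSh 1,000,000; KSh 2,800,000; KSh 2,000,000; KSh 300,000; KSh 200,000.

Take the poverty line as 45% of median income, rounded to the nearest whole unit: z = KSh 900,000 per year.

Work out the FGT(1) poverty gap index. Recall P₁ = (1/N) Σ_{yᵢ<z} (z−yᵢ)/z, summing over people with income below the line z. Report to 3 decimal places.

0.185

Below the line: KSh 200,000, KSh 300,000, KSh 700,000 (q = 3 of N = 9).
Normalized shortfalls: (900000−200000)/900000 = 0.7778; (900000−300000)/900000 = 0.6667; (900000−700000)/900000 = 0.2222.
Σ = 1.666667. Dividing by the full population N = 9 gives P₁ = 0.185.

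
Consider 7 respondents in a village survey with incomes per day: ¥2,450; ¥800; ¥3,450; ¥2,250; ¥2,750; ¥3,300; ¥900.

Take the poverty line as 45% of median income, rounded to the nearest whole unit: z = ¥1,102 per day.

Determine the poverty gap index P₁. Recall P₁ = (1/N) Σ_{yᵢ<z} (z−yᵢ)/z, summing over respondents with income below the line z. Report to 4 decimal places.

0.0653

Incomes under z: ¥800, ¥900 (q = 2 of N = 7).
Normalized shortfalls: (1102−800)/1102 = 0.2740; (1102−900)/1102 = 0.1833.
Sum of shortfalls = 0.457350; P₁ averages over all N: 0.457350 / 7 = 0.0653.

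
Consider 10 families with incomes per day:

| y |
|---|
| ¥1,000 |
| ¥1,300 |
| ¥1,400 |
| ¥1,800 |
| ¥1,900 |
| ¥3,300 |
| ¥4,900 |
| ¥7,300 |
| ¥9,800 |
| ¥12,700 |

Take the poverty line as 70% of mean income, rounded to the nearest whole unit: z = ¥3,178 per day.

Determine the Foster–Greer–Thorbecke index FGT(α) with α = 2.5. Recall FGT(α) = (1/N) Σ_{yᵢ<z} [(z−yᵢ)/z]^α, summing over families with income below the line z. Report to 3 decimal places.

0.112

Incomes under z: ¥1,000, ¥1,300, ¥1,400, ¥1,800, ¥1,900 (q = 5 of N = 10).
Shortfall ratios: (3178−1000)/3178 = 0.6853; (3178−1300)/3178 = 0.5909; (3178−1400)/3178 = 0.5595; (3178−1800)/3178 = 0.4336; (3178−1900)/3178 = 0.4021.
Raised to α = 2.5: 0.38883; 0.26844; 0.23412; 0.12381; 0.10255.
Sum = 1.117754; FGT(2.5) = 1.117754 / 10 = 0.112.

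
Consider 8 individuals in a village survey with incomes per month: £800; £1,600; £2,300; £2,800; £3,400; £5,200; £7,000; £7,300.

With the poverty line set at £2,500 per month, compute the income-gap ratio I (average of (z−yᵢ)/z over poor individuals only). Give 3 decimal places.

Below the line: £800, £1,600, £2,300 (q = 3 of N = 8).
Shortfall ratios (z−y)/z: 0.6800, 0.3600, 0.0800; sum = 1.120000.
I averages over the q = 3 poor units only: 1.120000 / 3 = 0.373.

0.373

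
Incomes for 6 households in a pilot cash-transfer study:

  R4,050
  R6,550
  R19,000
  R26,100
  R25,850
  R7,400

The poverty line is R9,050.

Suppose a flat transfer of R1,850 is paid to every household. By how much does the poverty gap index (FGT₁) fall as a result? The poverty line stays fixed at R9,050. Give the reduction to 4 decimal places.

0.0985

Before: below the line — R4,050, R6,550, R7,400; poverty gap index (FGT₁) = 0.168508.
After the R1,850 transfer: below the line — R5,900, R8,400; poverty gap index (FGT₁) = 0.069982.
Reduction = 0.168508 − 0.069982 = 0.0985.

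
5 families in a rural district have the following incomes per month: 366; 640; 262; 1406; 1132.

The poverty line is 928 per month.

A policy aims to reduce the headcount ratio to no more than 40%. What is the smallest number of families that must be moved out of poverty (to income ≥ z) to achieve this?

1

3 of the 5 families are poor, so H = 3/5 = 0.600.
A headcount ratio of at most 40% allows at most ⌊0.40 × 5⌋ = 2 poor families.
So at least 3 − 2 = 1 must be lifted.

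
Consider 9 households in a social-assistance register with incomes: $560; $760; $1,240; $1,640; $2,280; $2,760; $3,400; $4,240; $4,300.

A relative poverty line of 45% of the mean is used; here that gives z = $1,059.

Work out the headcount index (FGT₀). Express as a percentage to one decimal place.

2 of the 9 households have income below $1,059.
H = 2/9 = 22.2%.

22.2%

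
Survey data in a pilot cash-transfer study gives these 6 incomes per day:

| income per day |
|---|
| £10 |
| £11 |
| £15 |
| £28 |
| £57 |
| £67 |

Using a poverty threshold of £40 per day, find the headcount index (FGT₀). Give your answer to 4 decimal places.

4 of the 6 families have income below £40.
H = 4/6 = 0.6667.

0.6667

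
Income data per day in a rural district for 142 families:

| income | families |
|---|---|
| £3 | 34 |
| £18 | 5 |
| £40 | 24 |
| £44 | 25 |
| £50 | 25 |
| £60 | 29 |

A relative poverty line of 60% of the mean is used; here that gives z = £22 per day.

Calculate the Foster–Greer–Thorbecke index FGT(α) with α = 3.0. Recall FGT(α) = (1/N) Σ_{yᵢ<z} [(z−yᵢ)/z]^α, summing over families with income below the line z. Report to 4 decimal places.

0.1544

Below the line: 34×£3, 5×£18 (q = 39 of N = 142).
Normalized shortfalls: (22−3)/22 = 0.8636 (×34); (22−18)/22 = 0.1818 (×5).
Raised to α = 3.0: 0.64416 (×34); 0.00601 (×5).
Sum = 21.931443; FGT(3.0) = 21.931443 / 142 = 0.1544.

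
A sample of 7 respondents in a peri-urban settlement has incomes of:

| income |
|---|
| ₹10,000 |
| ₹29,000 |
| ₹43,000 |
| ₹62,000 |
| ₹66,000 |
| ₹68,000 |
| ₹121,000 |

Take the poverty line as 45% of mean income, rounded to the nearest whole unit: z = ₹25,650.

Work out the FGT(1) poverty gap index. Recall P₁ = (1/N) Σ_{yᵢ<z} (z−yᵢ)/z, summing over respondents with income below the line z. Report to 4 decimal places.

0.0872

Incomes under z: ₹10,000 (q = 1 of N = 7).
Gap ratios (z−y)/z: (25650−10000)/25650 = 0.6101.
Σ = 0.610136. Dividing by the full population N = 7 gives P₁ = 0.0872.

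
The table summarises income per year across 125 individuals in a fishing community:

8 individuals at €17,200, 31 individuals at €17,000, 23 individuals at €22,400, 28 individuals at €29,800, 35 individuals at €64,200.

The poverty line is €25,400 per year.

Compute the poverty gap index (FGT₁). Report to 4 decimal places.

Incomes under z: 31×€17,000, 8×€17,200, 23×€22,400 (q = 62 of N = 125).
Normalized shortfalls: (25400−17000)/25400 = 0.3307 (×31); (25400−17200)/25400 = 0.3228 (×8); (25400−22400)/25400 = 0.1181 (×23).
Sum of shortfalls = 15.551181; P₁ averages over all N: 15.551181 / 125 = 0.1244.

0.1244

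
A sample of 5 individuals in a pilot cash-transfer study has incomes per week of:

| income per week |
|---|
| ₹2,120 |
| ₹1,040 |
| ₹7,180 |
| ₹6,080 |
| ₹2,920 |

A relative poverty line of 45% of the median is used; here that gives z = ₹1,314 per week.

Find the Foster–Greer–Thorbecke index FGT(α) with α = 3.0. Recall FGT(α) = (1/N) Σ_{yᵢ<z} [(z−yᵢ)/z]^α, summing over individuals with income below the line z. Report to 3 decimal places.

0.002

Incomes under z: ₹1,040 (q = 1 of N = 5).
Gap ratios (z−y)/z: (1314−1040)/1314 = 0.2085.
Raised to α = 3.0: 0.00907.
Sum = 0.009067; FGT(3.0) = 0.009067 / 5 = 0.002.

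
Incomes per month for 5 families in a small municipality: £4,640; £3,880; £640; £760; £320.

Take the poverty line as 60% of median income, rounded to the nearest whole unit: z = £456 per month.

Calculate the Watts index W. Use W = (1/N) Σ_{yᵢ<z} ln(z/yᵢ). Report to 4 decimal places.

0.0708

Below z: £320 (q = 1 of N = 5).
Log shortfalls: ln(456/320) = 0.3542.
W = 0.354172 / 5 = 0.0708.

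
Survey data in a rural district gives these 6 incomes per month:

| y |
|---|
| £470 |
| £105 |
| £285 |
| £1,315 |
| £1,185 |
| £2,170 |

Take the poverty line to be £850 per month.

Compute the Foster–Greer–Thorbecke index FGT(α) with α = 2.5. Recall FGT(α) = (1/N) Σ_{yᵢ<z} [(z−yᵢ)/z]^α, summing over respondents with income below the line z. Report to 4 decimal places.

Incomes under z: £105, £285, £470 (q = 3 of N = 6).
Shortfall ratios: (850−105)/850 = 0.8765; (850−285)/850 = 0.6647; (850−470)/850 = 0.4471.
Raised to α = 2.5: 0.71919; 0.36022; 0.13363.
Sum = 1.213047; FGT(2.5) = 1.213047 / 6 = 0.2022.

0.2022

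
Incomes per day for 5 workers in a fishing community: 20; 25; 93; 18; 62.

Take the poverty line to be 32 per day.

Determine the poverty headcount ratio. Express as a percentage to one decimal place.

60.0%

3 of the 5 workers have income below 32.
H = 3/5 = 60.0%.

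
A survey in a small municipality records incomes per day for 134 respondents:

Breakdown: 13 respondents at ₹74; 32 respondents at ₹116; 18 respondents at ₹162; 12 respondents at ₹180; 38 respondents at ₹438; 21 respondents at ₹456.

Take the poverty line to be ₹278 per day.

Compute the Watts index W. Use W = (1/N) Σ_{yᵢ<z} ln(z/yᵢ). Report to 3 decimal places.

0.449

Poor units: 13×₹74, 32×₹116, 18×₹162, 12×₹180 (q = 75 of N = 134).
ln(z/y) terms: ln(278/74) = 1.3236 (×13); ln(278/116) = 0.8740 (×32); ln(278/162) = 0.5400 (×18); ln(278/180) = 0.4347 (×12).
W = 60.111635 / 134 = 0.449.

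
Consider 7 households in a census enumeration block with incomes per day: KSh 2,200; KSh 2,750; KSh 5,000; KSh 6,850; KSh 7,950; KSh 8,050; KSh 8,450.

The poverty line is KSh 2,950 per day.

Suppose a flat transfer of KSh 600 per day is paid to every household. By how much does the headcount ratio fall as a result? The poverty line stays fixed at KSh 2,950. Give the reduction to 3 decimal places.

Before: below the line — KSh 2,200, KSh 2,750; headcount ratio = 0.28571.
After the KSh 600 transfer: below the line — KSh 2,800; headcount ratio = 0.14286.
Reduction = 0.28571 − 0.14286 = 0.143.

0.143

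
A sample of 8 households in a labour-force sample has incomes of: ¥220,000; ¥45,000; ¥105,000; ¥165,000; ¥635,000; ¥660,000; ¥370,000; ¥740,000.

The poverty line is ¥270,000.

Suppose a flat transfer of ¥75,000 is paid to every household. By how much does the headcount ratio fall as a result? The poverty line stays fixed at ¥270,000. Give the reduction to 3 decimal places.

0.125

Before: below the line — ¥45,000, ¥105,000, ¥165,000, ¥220,000; headcount ratio = 0.50000.
After the ¥75,000 transfer: below the line — ¥120,000, ¥180,000, ¥240,000; headcount ratio = 0.37500.
Reduction = 0.50000 − 0.37500 = 0.125.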